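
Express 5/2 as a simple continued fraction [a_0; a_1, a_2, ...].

Run the Euclidean algorithm on 5 and 2; the successive quotients are the partial quotients a_0, a_1, ... (each step inverts the fractional part left over by the previous one):
  5 = 2*2 + 1, so a_0 = 2.
  2 = 2*1 + 0, so a_1 = 2.
The remainder reaches 0 after 2 divisions, so the expansion has 2 partial quotients, read off in order.

[2; 2]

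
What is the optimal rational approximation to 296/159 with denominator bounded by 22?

Expand x = 296/159 as a continued fraction with the Euclidean algorithm:
  296 = 1*159 + 137, so a_0 = 1.
  159 = 1*137 + 22, so a_1 = 1.
  137 = 6*22 + 5, so a_2 = 6.
  22 = 4*5 + 2, so a_3 = 4.
  5 = 2*2 + 1, so a_4 = 2.
  2 = 2*1 + 0, so a_5 = 2.
so x = [1; 1, 6, 4, 2, 2].
Convergents (p_i = a_i*p_{i-1} + p_{i-2}, q_i = a_i*q_{i-1} + q_{i-2} with p_{-2}=0, p_{-1}=1, q_{-2}=1, q_{-1}=0), until the denominator exceeds 22:
  i=0: a_0=1, p_0 = 1*1 + 0 = 1, q_0 = 1*0 + 1 = 1.
  i=1: a_1=1, p_1 = 1*1 + 1 = 2, q_1 = 1*1 + 0 = 1.
  i=2: a_2=6, p_2 = 6*2 + 1 = 13, q_2 = 6*1 + 1 = 7.
  i=3: a_3=4, p_3 = 4*13 + 2 = 54, q_3 = 4*7 + 1 = 29.
q_3 = 29 > 22, so the last convergent with denominator <= 22 is p_2/q_2 = 13/7.
The closest fraction with denominator <= 22 is either p_2/q_2 or the intermediate fraction (k*p_2 + p_1)/(k*q_2 + q_1) with the largest k >= 1 whose denominator stays <= 22; these approach x as k grows, and every other convergent or intermediate fraction in range is farther away.
Largest k: floor((22 - q_1)/q_2) = floor((22 - 1)/7) = 3.
That gives (3*13 + 2)/(3*7 + 1) = 41/22.
Compare the errors: |x - 13/7| = |296*7 - 13*159|/(159*7) = 5/1113, and |x - 41/22| = |296*22 - 41*159|/(159*22) = 7/3498.
Cross-multiplying, 7*1113 = 7791 < 17490 = 5*3498, so 7/3498 is smaller: the intermediate fraction 41/22 is closer to x than 13/7.

41/22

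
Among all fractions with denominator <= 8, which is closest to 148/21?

7/1

Expand x = 148/21 as a continued fraction with the Euclidean algorithm:
  148 = 7*21 + 1, so a_0 = 7.
  21 = 21*1 + 0, so a_1 = 21.
so x = [7; 21].
Convergents (p_i = a_i*p_{i-1} + p_{i-2}, q_i = a_i*q_{i-1} + q_{i-2} with p_{-2}=0, p_{-1}=1, q_{-2}=1, q_{-1}=0), until the denominator exceeds 8:
  i=0: a_0=7, p_0 = 7*1 + 0 = 7, q_0 = 7*0 + 1 = 1.
  i=1: a_1=21, p_1 = 21*7 + 1 = 148, q_1 = 21*1 + 0 = 21.
q_1 = 21 > 8, so the last convergent with denominator <= 8 is p_0/q_0 = 7/1.
The closest fraction with denominator <= 8 is either p_0/q_0 or the intermediate fraction (k*p_0 + p_{-1})/(k*q_0 + q_{-1}) with the largest k >= 1 whose denominator stays <= 8; these approach x as k grows, and every other convergent or intermediate fraction in range is farther away.
Largest k: floor((8 - q_{-1})/q_0) = floor((8 - 0)/1) = 8 (using the seeds p_{-1} = 1, q_{-1} = 0).
That gives (8*7 + 1)/(8*1 + 0) = 57/8.
Compare the errors: |x - 7/1| = |148*1 - 7*21|/(21*1) = 1/21, and |x - 57/8| = |148*8 - 57*21|/(21*8) = 13/168.
Cross-multiplying, 1*168 = 168 < 273 = 13*21, so 1/21 is smaller: the convergent 7/1 is closer to x than 57/8.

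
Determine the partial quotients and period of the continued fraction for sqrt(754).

[27; (2, 5, 1, 1, 1, 1, 5, 2, 54)]

Write x_i = (sqrt(754) + m_i)/d_i with (m_0, d_0) = (0, 1). a_0 = floor(sqrt(754)) = 27, since 27^2 = 729 <= 754 < 784 = 28^2.
Iterate m_{i+1} = d_i*a_i - m_i, d_{i+1} = (754 - m_{i+1}^2)/d_i, a_{i+1} = floor((a_0 + m_{i+1})/d_{i+1}):
  m_1 = 1*27 - 0 = 27, d_1 = (754 - 27^2)/1 = 25/1 = 25, a_1 = floor((27 + 27)/25) = 2.
  m_2 = 25*2 - 27 = 23, d_2 = (754 - 23^2)/25 = 225/25 = 9, a_2 = floor((27 + 23)/9) = 5.
  m_3 = 9*5 - 23 = 22, d_3 = (754 - 22^2)/9 = 270/9 = 30, a_3 = floor((27 + 22)/30) = 1.
  m_4 = 30*1 - 22 = 8, d_4 = (754 - 8^2)/30 = 690/30 = 23, a_4 = floor((27 + 8)/23) = 1.
  m_5 = 23*1 - 8 = 15, d_5 = (754 - 15^2)/23 = 529/23 = 23, a_5 = floor((27 + 15)/23) = 1.
  m_6 = 23*1 - 15 = 8, d_6 = (754 - 8^2)/23 = 690/23 = 30, a_6 = floor((27 + 8)/30) = 1.
  m_7 = 30*1 - 8 = 22, d_7 = (754 - 22^2)/30 = 270/30 = 9, a_7 = floor((27 + 22)/9) = 5.
  m_8 = 9*5 - 22 = 23, d_8 = (754 - 23^2)/9 = 225/9 = 25, a_8 = floor((27 + 23)/25) = 2.
  m_9 = 25*2 - 23 = 27, d_9 = (754 - 27^2)/25 = 25/25 = 1, a_9 = floor((27 + 27)/1) = 54.
  m_10 = 1*54 - 27 = 27, d_10 = (754 - 27^2)/1 = 25/1 = 25: (m_10, d_10) = (m_1, d_1) = (27, 25), so from here the quotients repeat a_1, ..., a_9; the period length is 9.
Hence the expansion of sqrt(754) is a_0 = 27 followed by the repeating block 2, 5, 1, 1, 1, 1, 5, 2, 54 (period 9).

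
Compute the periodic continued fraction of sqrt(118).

[10; (1, 6, 3, 2, 10, 2, 3, 6, 1, 20)]

Write x_i = (sqrt(118) + m_i)/d_i with (m_0, d_0) = (0, 1). a_0 = floor(sqrt(118)) = 10, since 10^2 = 100 <= 118 < 121 = 11^2.
Iterate m_{i+1} = d_i*a_i - m_i, d_{i+1} = (118 - m_{i+1}^2)/d_i, a_{i+1} = floor((a_0 + m_{i+1})/d_{i+1}):
  m_1 = 1*10 - 0 = 10, d_1 = (118 - 10^2)/1 = 18/1 = 18, a_1 = floor((10 + 10)/18) = 1.
  m_2 = 18*1 - 10 = 8, d_2 = (118 - 8^2)/18 = 54/18 = 3, a_2 = floor((10 + 8)/3) = 6.
  m_3 = 3*6 - 8 = 10, d_3 = (118 - 10^2)/3 = 18/3 = 6, a_3 = floor((10 + 10)/6) = 3.
  m_4 = 6*3 - 10 = 8, d_4 = (118 - 8^2)/6 = 54/6 = 9, a_4 = floor((10 + 8)/9) = 2.
  m_5 = 9*2 - 8 = 10, d_5 = (118 - 10^2)/9 = 18/9 = 2, a_5 = floor((10 + 10)/2) = 10.
  m_6 = 2*10 - 10 = 10, d_6 = (118 - 10^2)/2 = 18/2 = 9, a_6 = floor((10 + 10)/9) = 2.
  m_7 = 9*2 - 10 = 8, d_7 = (118 - 8^2)/9 = 54/9 = 6, a_7 = floor((10 + 8)/6) = 3.
  m_8 = 6*3 - 8 = 10, d_8 = (118 - 10^2)/6 = 18/6 = 3, a_8 = floor((10 + 10)/3) = 6.
  m_9 = 3*6 - 10 = 8, d_9 = (118 - 8^2)/3 = 54/3 = 18, a_9 = floor((10 + 8)/18) = 1.
  m_10 = 18*1 - 8 = 10, d_10 = (118 - 10^2)/18 = 18/18 = 1, a_10 = floor((10 + 10)/1) = 20.
  m_11 = 1*20 - 10 = 10, d_11 = (118 - 10^2)/1 = 18/1 = 18: (m_11, d_11) = (m_1, d_1) = (10, 18), so from here the quotients repeat a_1, ..., a_10; the period length is 10.
Hence the expansion of sqrt(118) is a_0 = 10 followed by the repeating block 1, 6, 3, 2, 10, 2, 3, 6, 1, 20 (period 10).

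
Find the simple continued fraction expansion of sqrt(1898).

Write x_i = (sqrt(1898) + m_i)/d_i with (m_0, d_0) = (0, 1). a_0 = floor(sqrt(1898)) = 43, since 43^2 = 1849 <= 1898 < 1936 = 44^2.
Iterate m_{i+1} = d_i*a_i - m_i, d_{i+1} = (1898 - m_{i+1}^2)/d_i, a_{i+1} = floor((a_0 + m_{i+1})/d_{i+1}):
  m_1 = 1*43 - 0 = 43, d_1 = (1898 - 43^2)/1 = 49/1 = 49, a_1 = floor((43 + 43)/49) = 1.
  m_2 = 49*1 - 43 = 6, d_2 = (1898 - 6^2)/49 = 1862/49 = 38, a_2 = floor((43 + 6)/38) = 1.
  m_3 = 38*1 - 6 = 32, d_3 = (1898 - 32^2)/38 = 874/38 = 23, a_3 = floor((43 + 32)/23) = 3.
  m_4 = 23*3 - 32 = 37, d_4 = (1898 - 37^2)/23 = 529/23 = 23, a_4 = floor((43 + 37)/23) = 3.
  m_5 = 23*3 - 37 = 32, d_5 = (1898 - 32^2)/23 = 874/23 = 38, a_5 = floor((43 + 32)/38) = 1.
  m_6 = 38*1 - 32 = 6, d_6 = (1898 - 6^2)/38 = 1862/38 = 49, a_6 = floor((43 + 6)/49) = 1.
  m_7 = 49*1 - 6 = 43, d_7 = (1898 - 43^2)/49 = 49/49 = 1, a_7 = floor((43 + 43)/1) = 86.
  m_8 = 1*86 - 43 = 43, d_8 = (1898 - 43^2)/1 = 49/1 = 49: (m_8, d_8) = (m_1, d_1) = (43, 49), so from here the quotients repeat a_1, ..., a_7; the period length is 7.
Hence the expansion of sqrt(1898) is a_0 = 43 followed by the repeating block 1, 1, 3, 3, 1, 1, 86 (period 7).

[43; (1, 1, 3, 3, 1, 1, 86)]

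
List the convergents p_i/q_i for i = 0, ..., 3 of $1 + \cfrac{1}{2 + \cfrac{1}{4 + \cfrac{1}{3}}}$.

1/1, 3/2, 13/9, 42/29

Using the convergent recurrence p_i = a_i*p_{i-1} + p_{i-2}, q_i = a_i*q_{i-1} + q_{i-2} with p_{-2}=0, p_{-1}=1, q_{-2}=1, q_{-1}=0:
  i=0: a_0=1, p_0 = 1*1 + 0 = 1, q_0 = 1*0 + 1 = 1.
  i=1: a_1=2, p_1 = 2*1 + 1 = 3, q_1 = 2*1 + 0 = 2.
  i=2: a_2=4, p_2 = 4*3 + 1 = 13, q_2 = 4*2 + 1 = 9.
  i=3: a_3=3, p_3 = 3*13 + 3 = 42, q_3 = 3*9 + 2 = 29.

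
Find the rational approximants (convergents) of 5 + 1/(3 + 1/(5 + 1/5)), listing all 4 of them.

5/1, 16/3, 85/16, 441/83

Using the convergent recurrence p_i = a_i*p_{i-1} + p_{i-2}, q_i = a_i*q_{i-1} + q_{i-2} with p_{-2}=0, p_{-1}=1, q_{-2}=1, q_{-1}=0:
  i=0: a_0=5, p_0 = 5*1 + 0 = 5, q_0 = 5*0 + 1 = 1.
  i=1: a_1=3, p_1 = 3*5 + 1 = 16, q_1 = 3*1 + 0 = 3.
  i=2: a_2=5, p_2 = 5*16 + 5 = 85, q_2 = 5*3 + 1 = 16.
  i=3: a_3=5, p_3 = 5*85 + 16 = 441, q_3 = 5*16 + 3 = 83.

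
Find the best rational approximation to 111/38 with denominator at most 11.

Expand x = 111/38 as a continued fraction with the Euclidean algorithm:
  111 = 2*38 + 35, so a_0 = 2.
  38 = 1*35 + 3, so a_1 = 1.
  35 = 11*3 + 2, so a_2 = 11.
  3 = 1*2 + 1, so a_3 = 1.
  2 = 2*1 + 0, so a_4 = 2.
so x = [2; 1, 11, 1, 2].
Convergents (p_i = a_i*p_{i-1} + p_{i-2}, q_i = a_i*q_{i-1} + q_{i-2} with p_{-2}=0, p_{-1}=1, q_{-2}=1, q_{-1}=0), until the denominator exceeds 11:
  i=0: a_0=2, p_0 = 2*1 + 0 = 2, q_0 = 2*0 + 1 = 1.
  i=1: a_1=1, p_1 = 1*2 + 1 = 3, q_1 = 1*1 + 0 = 1.
  i=2: a_2=11, p_2 = 11*3 + 2 = 35, q_2 = 11*1 + 1 = 12.
q_2 = 12 > 11, so the last convergent with denominator <= 11 is p_1/q_1 = 3/1.
The closest fraction with denominator <= 11 is either p_1/q_1 or the intermediate fraction (k*p_1 + p_0)/(k*q_1 + q_0) with the largest k >= 1 whose denominator stays <= 11; these approach x as k grows, and every other convergent or intermediate fraction in range is farther away.
Largest k: floor((11 - q_0)/q_1) = floor((11 - 1)/1) = 10.
That gives (10*3 + 2)/(10*1 + 1) = 32/11.
Compare the errors: |x - 3/1| = |111*1 - 3*38|/(38*1) = 3/38, and |x - 32/11| = |111*11 - 32*38|/(38*11) = 5/418.
Cross-multiplying, 5*38 = 190 < 1254 = 3*418, so 5/418 is smaller: the intermediate fraction 32/11 is closer to x than 3/1.

32/11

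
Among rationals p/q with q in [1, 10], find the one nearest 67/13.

Expand x = 67/13 as a continued fraction with the Euclidean algorithm:
  67 = 5*13 + 2, so a_0 = 5.
  13 = 6*2 + 1, so a_1 = 6.
  2 = 2*1 + 0, so a_2 = 2.
so x = [5; 6, 2].
Convergents (p_i = a_i*p_{i-1} + p_{i-2}, q_i = a_i*q_{i-1} + q_{i-2} with p_{-2}=0, p_{-1}=1, q_{-2}=1, q_{-1}=0), until the denominator exceeds 10:
  i=0: a_0=5, p_0 = 5*1 + 0 = 5, q_0 = 5*0 + 1 = 1.
  i=1: a_1=6, p_1 = 6*5 + 1 = 31, q_1 = 6*1 + 0 = 6.
  i=2: a_2=2, p_2 = 2*31 + 5 = 67, q_2 = 2*6 + 1 = 13.
q_2 = 13 > 10, so the last convergent with denominator <= 10 is p_1/q_1 = 31/6.
The closest fraction with denominator <= 10 is either p_1/q_1 or the intermediate fraction (k*p_1 + p_0)/(k*q_1 + q_0) with the largest k >= 1 whose denominator stays <= 10; these approach x as k grows, and every other convergent or intermediate fraction in range is farther away.
Largest k: floor((10 - q_0)/q_1) = floor((10 - 1)/6) = 1.
That gives (1*31 + 5)/(1*6 + 1) = 36/7.
Compare the errors: |x - 31/6| = |67*6 - 31*13|/(13*6) = 1/78, and |x - 36/7| = |67*7 - 36*13|/(13*7) = 1/91.
Cross-multiplying, 1*78 = 78 < 91 = 1*91, so 1/91 is smaller: the intermediate fraction 36/7 is closer to x than 31/6.

36/7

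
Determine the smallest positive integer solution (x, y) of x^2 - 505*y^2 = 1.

First expand sqrt(505) as a continued fraction. With x_i = (sqrt(505) + m_i)/d_i and (m_0, d_0) = (0, 1): a_0 = floor(sqrt(505)) = 22, since 22^2 = 484 <= 505 < 529 = 23^2.
Iterate m_{i+1} = d_i*a_i - m_i, d_{i+1} = (505 - m_{i+1}^2)/d_i, a_{i+1} = floor((a_0 + m_{i+1})/d_{i+1}):
  m_1 = 1*22 - 0 = 22, d_1 = (505 - 22^2)/1 = 21/1 = 21, a_1 = floor((22 + 22)/21) = 2.
  m_2 = 21*2 - 22 = 20, d_2 = (505 - 20^2)/21 = 105/21 = 5, a_2 = floor((22 + 20)/5) = 8.
  m_3 = 5*8 - 20 = 20, d_3 = (505 - 20^2)/5 = 105/5 = 21, a_3 = floor((22 + 20)/21) = 2.
  m_4 = 21*2 - 20 = 22, d_4 = (505 - 22^2)/21 = 21/21 = 1, a_4 = floor((22 + 22)/1) = 44.
  m_5 = 1*44 - 22 = 22, d_5 = (505 - 22^2)/1 = 21/1 = 21: (m_5, d_5) = (m_1, d_1) = (22, 21), so from here the quotients repeat a_1, ..., a_4; the period length is 4.
So sqrt(505) = [22; (2, 8, 2, 44)] with period length k = 4.
k is even, so the fundamental solution of x^2 - 505y^2 = 1 is (p_{k-1}, q_{k-1}) = (p_3, q_3); compute convergents through index 3.
Convergents (p_i = a_i*p_{i-1} + p_{i-2}, q_i = a_i*q_{i-1} + q_{i-2} with p_{-2}=0, p_{-1}=1, q_{-2}=1, q_{-1}=0):
  i=0: a_0=22, p_0 = 22*1 + 0 = 22, q_0 = 22*0 + 1 = 1.
  i=1: a_1=2, p_1 = 2*22 + 1 = 45, q_1 = 2*1 + 0 = 2.
  i=2: a_2=8, p_2 = 8*45 + 22 = 382, q_2 = 8*2 + 1 = 17.
  i=3: a_3=2, p_3 = 2*382 + 45 = 809, q_3 = 2*17 + 2 = 36.
Check: 809^2 - 505*36^2 = 654481 - 654480 = 1, so (x, y) = (809, 36) solves the equation, and by the theorem it is the least positive solution.

(x, y) = (809, 36)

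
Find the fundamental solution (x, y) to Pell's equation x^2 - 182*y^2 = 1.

First expand sqrt(182) as a continued fraction. With x_i = (sqrt(182) + m_i)/d_i and (m_0, d_0) = (0, 1): a_0 = floor(sqrt(182)) = 13, since 13^2 = 169 <= 182 < 196 = 14^2.
Iterate m_{i+1} = d_i*a_i - m_i, d_{i+1} = (182 - m_{i+1}^2)/d_i, a_{i+1} = floor((a_0 + m_{i+1})/d_{i+1}):
  m_1 = 1*13 - 0 = 13, d_1 = (182 - 13^2)/1 = 13/1 = 13, a_1 = floor((13 + 13)/13) = 2.
  m_2 = 13*2 - 13 = 13, d_2 = (182 - 13^2)/13 = 13/13 = 1, a_2 = floor((13 + 13)/1) = 26.
  m_3 = 1*26 - 13 = 13, d_3 = (182 - 13^2)/1 = 13/1 = 13: (m_3, d_3) = (m_1, d_1) = (13, 13), so from here the quotients repeat a_1, a_2; the period length is 2.
So sqrt(182) = [13; (2, 26)] with period length k = 2.
k is even, so the fundamental solution of x^2 - 182y^2 = 1 is (p_{k-1}, q_{k-1}) = (p_1, q_1); compute convergents through index 1.
Convergents (p_i = a_i*p_{i-1} + p_{i-2}, q_i = a_i*q_{i-1} + q_{i-2} with p_{-2}=0, p_{-1}=1, q_{-2}=1, q_{-1}=0):
  i=0: a_0=13, p_0 = 13*1 + 0 = 13, q_0 = 13*0 + 1 = 1.
  i=1: a_1=2, p_1 = 2*13 + 1 = 27, q_1 = 2*1 + 0 = 2.
Check: 27^2 - 182*2^2 = 729 - 728 = 1, so (x, y) = (27, 2) solves the equation, and by the theorem it is the least positive solution.

(x, y) = (27, 2)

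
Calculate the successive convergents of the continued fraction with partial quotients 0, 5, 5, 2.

Using the convergent recurrence p_i = a_i*p_{i-1} + p_{i-2}, q_i = a_i*q_{i-1} + q_{i-2} with p_{-2}=0, p_{-1}=1, q_{-2}=1, q_{-1}=0:
  i=0: a_0=0, p_0 = 0*1 + 0 = 0, q_0 = 0*0 + 1 = 1.
  i=1: a_1=5, p_1 = 5*0 + 1 = 1, q_1 = 5*1 + 0 = 5.
  i=2: a_2=5, p_2 = 5*1 + 0 = 5, q_2 = 5*5 + 1 = 26.
  i=3: a_3=2, p_3 = 2*5 + 1 = 11, q_3 = 2*26 + 5 = 57.

0/1, 1/5, 5/26, 11/57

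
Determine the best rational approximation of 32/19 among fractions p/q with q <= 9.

5/3

Expand x = 32/19 as a continued fraction with the Euclidean algorithm:
  32 = 1*19 + 13, so a_0 = 1.
  19 = 1*13 + 6, so a_1 = 1.
  13 = 2*6 + 1, so a_2 = 2.
  6 = 6*1 + 0, so a_3 = 6.
so x = [1; 1, 2, 6].
Convergents (p_i = a_i*p_{i-1} + p_{i-2}, q_i = a_i*q_{i-1} + q_{i-2} with p_{-2}=0, p_{-1}=1, q_{-2}=1, q_{-1}=0), until the denominator exceeds 9:
  i=0: a_0=1, p_0 = 1*1 + 0 = 1, q_0 = 1*0 + 1 = 1.
  i=1: a_1=1, p_1 = 1*1 + 1 = 2, q_1 = 1*1 + 0 = 1.
  i=2: a_2=2, p_2 = 2*2 + 1 = 5, q_2 = 2*1 + 1 = 3.
  i=3: a_3=6, p_3 = 6*5 + 2 = 32, q_3 = 6*3 + 1 = 19.
q_3 = 19 > 9, so the last convergent with denominator <= 9 is p_2/q_2 = 5/3.
The closest fraction with denominator <= 9 is either p_2/q_2 or the intermediate fraction (k*p_2 + p_1)/(k*q_2 + q_1) with the largest k >= 1 whose denominator stays <= 9; these approach x as k grows, and every other convergent or intermediate fraction in range is farther away.
Largest k: floor((9 - q_1)/q_2) = floor((9 - 1)/3) = 2.
That gives (2*5 + 2)/(2*3 + 1) = 12/7.
Compare the errors: |x - 5/3| = |32*3 - 5*19|/(19*3) = 1/57, and |x - 12/7| = |32*7 - 12*19|/(19*7) = 4/133.
Cross-multiplying, 1*133 = 133 < 228 = 4*57, so 1/57 is smaller: the convergent 5/3 is closer to x than 12/7.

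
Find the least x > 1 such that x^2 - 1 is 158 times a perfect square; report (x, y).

(x, y) = (7743, 616)

First expand sqrt(158) as a continued fraction. With x_i = (sqrt(158) + m_i)/d_i and (m_0, d_0) = (0, 1): a_0 = floor(sqrt(158)) = 12, since 12^2 = 144 <= 158 < 169 = 13^2.
Iterate m_{i+1} = d_i*a_i - m_i, d_{i+1} = (158 - m_{i+1}^2)/d_i, a_{i+1} = floor((a_0 + m_{i+1})/d_{i+1}):
  m_1 = 1*12 - 0 = 12, d_1 = (158 - 12^2)/1 = 14/1 = 14, a_1 = floor((12 + 12)/14) = 1.
  m_2 = 14*1 - 12 = 2, d_2 = (158 - 2^2)/14 = 154/14 = 11, a_2 = floor((12 + 2)/11) = 1.
  m_3 = 11*1 - 2 = 9, d_3 = (158 - 9^2)/11 = 77/11 = 7, a_3 = floor((12 + 9)/7) = 3.
  m_4 = 7*3 - 9 = 12, d_4 = (158 - 12^2)/7 = 14/7 = 2, a_4 = floor((12 + 12)/2) = 12.
  m_5 = 2*12 - 12 = 12, d_5 = (158 - 12^2)/2 = 14/2 = 7, a_5 = floor((12 + 12)/7) = 3.
  m_6 = 7*3 - 12 = 9, d_6 = (158 - 9^2)/7 = 77/7 = 11, a_6 = floor((12 + 9)/11) = 1.
  m_7 = 11*1 - 9 = 2, d_7 = (158 - 2^2)/11 = 154/11 = 14, a_7 = floor((12 + 2)/14) = 1.
  m_8 = 14*1 - 2 = 12, d_8 = (158 - 12^2)/14 = 14/14 = 1, a_8 = floor((12 + 12)/1) = 24.
  m_9 = 1*24 - 12 = 12, d_9 = (158 - 12^2)/1 = 14/1 = 14: (m_9, d_9) = (m_1, d_1) = (12, 14), so from here the quotients repeat a_1, ..., a_8; the period length is 8.
So sqrt(158) = [12; (1, 1, 3, 12, 3, 1, 1, 24)] with period length k = 8.
k is even, so the fundamental solution of x^2 - 158y^2 = 1 is (p_{k-1}, q_{k-1}) = (p_7, q_7); compute convergents through index 7.
Convergents (p_i = a_i*p_{i-1} + p_{i-2}, q_i = a_i*q_{i-1} + q_{i-2} with p_{-2}=0, p_{-1}=1, q_{-2}=1, q_{-1}=0):
  i=0: a_0=12, p_0 = 12*1 + 0 = 12, q_0 = 12*0 + 1 = 1.
  i=1: a_1=1, p_1 = 1*12 + 1 = 13, q_1 = 1*1 + 0 = 1.
  i=2: a_2=1, p_2 = 1*13 + 12 = 25, q_2 = 1*1 + 1 = 2.
  i=3: a_3=3, p_3 = 3*25 + 13 = 88, q_3 = 3*2 + 1 = 7.
  i=4: a_4=12, p_4 = 12*88 + 25 = 1081, q_4 = 12*7 + 2 = 86.
  i=5: a_5=3, p_5 = 3*1081 + 88 = 3331, q_5 = 3*86 + 7 = 265.
  i=6: a_6=1, p_6 = 1*3331 + 1081 = 4412, q_6 = 1*265 + 86 = 351.
  i=7: a_7=1, p_7 = 1*4412 + 3331 = 7743, q_7 = 1*351 + 265 = 616.
Check: 7743^2 - 158*616^2 = 59954049 - 59954048 = 1, so (x, y) = (7743, 616) solves the equation, and by the theorem it is the least positive solution.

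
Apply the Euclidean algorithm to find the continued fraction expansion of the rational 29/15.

Run the Euclidean algorithm on 29 and 15; the successive quotients are the partial quotients a_0, a_1, ... (each step inverts the fractional part left over by the previous one):
  29 = 1*15 + 14, so a_0 = 1.
  15 = 1*14 + 1, so a_1 = 1.
  14 = 14*1 + 0, so a_2 = 14.
The remainder reaches 0 after 3 divisions, so the expansion has 3 partial quotients, read off in order.

[1; 1, 14]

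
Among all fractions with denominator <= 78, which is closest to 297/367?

Expand x = 297/367 as a continued fraction with the Euclidean algorithm:
  297 = 0*367 + 297, so a_0 = 0.
  367 = 1*297 + 70, so a_1 = 1.
  297 = 4*70 + 17, so a_2 = 4.
  70 = 4*17 + 2, so a_3 = 4.
  17 = 8*2 + 1, so a_4 = 8.
  2 = 2*1 + 0, so a_5 = 2.
so x = [0; 1, 4, 4, 8, 2].
Convergents (p_i = a_i*p_{i-1} + p_{i-2}, q_i = a_i*q_{i-1} + q_{i-2} with p_{-2}=0, p_{-1}=1, q_{-2}=1, q_{-1}=0), until the denominator exceeds 78:
  i=0: a_0=0, p_0 = 0*1 + 0 = 0, q_0 = 0*0 + 1 = 1.
  i=1: a_1=1, p_1 = 1*0 + 1 = 1, q_1 = 1*1 + 0 = 1.
  i=2: a_2=4, p_2 = 4*1 + 0 = 4, q_2 = 4*1 + 1 = 5.
  i=3: a_3=4, p_3 = 4*4 + 1 = 17, q_3 = 4*5 + 1 = 21.
  i=4: a_4=8, p_4 = 8*17 + 4 = 140, q_4 = 8*21 + 5 = 173.
q_4 = 173 > 78, so the last convergent with denominator <= 78 is p_3/q_3 = 17/21.
The closest fraction with denominator <= 78 is either p_3/q_3 or the intermediate fraction (k*p_3 + p_2)/(k*q_3 + q_2) with the largest k >= 1 whose denominator stays <= 78; these approach x as k grows, and every other convergent or intermediate fraction in range is farther away.
Largest k: floor((78 - q_2)/q_3) = floor((78 - 5)/21) = 3.
That gives (3*17 + 4)/(3*21 + 5) = 55/68.
Compare the errors: |x - 17/21| = |297*21 - 17*367|/(367*21) = 2/7707, and |x - 55/68| = |297*68 - 55*367|/(367*68) = 11/24956.
Cross-multiplying, 2*24956 = 49912 < 84777 = 11*7707, so 2/7707 is smaller: the convergent 17/21 is closer to x than 55/68.

17/21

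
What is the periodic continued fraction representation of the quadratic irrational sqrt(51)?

[7; (7, 14)]

Write x_i = (sqrt(51) + m_i)/d_i with (m_0, d_0) = (0, 1). a_0 = floor(sqrt(51)) = 7, since 7^2 = 49 <= 51 < 64 = 8^2.
Iterate m_{i+1} = d_i*a_i - m_i, d_{i+1} = (51 - m_{i+1}^2)/d_i, a_{i+1} = floor((a_0 + m_{i+1})/d_{i+1}):
  m_1 = 1*7 - 0 = 7, d_1 = (51 - 7^2)/1 = 2/1 = 2, a_1 = floor((7 + 7)/2) = 7.
  m_2 = 2*7 - 7 = 7, d_2 = (51 - 7^2)/2 = 2/2 = 1, a_2 = floor((7 + 7)/1) = 14.
  m_3 = 1*14 - 7 = 7, d_3 = (51 - 7^2)/1 = 2/1 = 2: (m_3, d_3) = (m_1, d_1) = (7, 2), so from here the quotients repeat a_1, a_2; the period length is 2.
Hence the expansion of sqrt(51) is a_0 = 7 followed by the repeating block 7, 14 (period 2).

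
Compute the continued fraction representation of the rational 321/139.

Run the Euclidean algorithm on 321 and 139; the successive quotients are the partial quotients a_0, a_1, ... (each step inverts the fractional part left over by the previous one):
  321 = 2*139 + 43, so a_0 = 2.
  139 = 3*43 + 10, so a_1 = 3.
  43 = 4*10 + 3, so a_2 = 4.
  10 = 3*3 + 1, so a_3 = 3.
  3 = 3*1 + 0, so a_4 = 3.
The remainder reaches 0 after 5 divisions, so the expansion has 5 partial quotients, read off in order.

[2; 3, 4, 3, 3]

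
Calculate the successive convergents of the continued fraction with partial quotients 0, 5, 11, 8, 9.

Using the convergent recurrence p_i = a_i*p_{i-1} + p_{i-2}, q_i = a_i*q_{i-1} + q_{i-2} with p_{-2}=0, p_{-1}=1, q_{-2}=1, q_{-1}=0:
  i=0: a_0=0, p_0 = 0*1 + 0 = 0, q_0 = 0*0 + 1 = 1.
  i=1: a_1=5, p_1 = 5*0 + 1 = 1, q_1 = 5*1 + 0 = 5.
  i=2: a_2=11, p_2 = 11*1 + 0 = 11, q_2 = 11*5 + 1 = 56.
  i=3: a_3=8, p_3 = 8*11 + 1 = 89, q_3 = 8*56 + 5 = 453.
  i=4: a_4=9, p_4 = 9*89 + 11 = 812, q_4 = 9*453 + 56 = 4133.

0/1, 1/5, 11/56, 89/453, 812/4133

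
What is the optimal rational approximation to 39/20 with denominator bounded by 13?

Expand x = 39/20 as a continued fraction with the Euclidean algorithm:
  39 = 1*20 + 19, so a_0 = 1.
  20 = 1*19 + 1, so a_1 = 1.
  19 = 19*1 + 0, so a_2 = 19.
so x = [1; 1, 19].
Convergents (p_i = a_i*p_{i-1} + p_{i-2}, q_i = a_i*q_{i-1} + q_{i-2} with p_{-2}=0, p_{-1}=1, q_{-2}=1, q_{-1}=0), until the denominator exceeds 13:
  i=0: a_0=1, p_0 = 1*1 + 0 = 1, q_0 = 1*0 + 1 = 1.
  i=1: a_1=1, p_1 = 1*1 + 1 = 2, q_1 = 1*1 + 0 = 1.
  i=2: a_2=19, p_2 = 19*2 + 1 = 39, q_2 = 19*1 + 1 = 20.
q_2 = 20 > 13, so the last convergent with denominator <= 13 is p_1/q_1 = 2/1.
The closest fraction with denominator <= 13 is either p_1/q_1 or the intermediate fraction (k*p_1 + p_0)/(k*q_1 + q_0) with the largest k >= 1 whose denominator stays <= 13; these approach x as k grows, and every other convergent or intermediate fraction in range is farther away.
Largest k: floor((13 - q_0)/q_1) = floor((13 - 1)/1) = 12.
That gives (12*2 + 1)/(12*1 + 1) = 25/13.
Compare the errors: |x - 2/1| = |39*1 - 2*20|/(20*1) = 1/20, and |x - 25/13| = |39*13 - 25*20|/(20*13) = 7/260.
Cross-multiplying, 7*20 = 140 < 260 = 1*260, so 7/260 is smaller: the intermediate fraction 25/13 is closer to x than 2/1.

25/13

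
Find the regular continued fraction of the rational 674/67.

[10; 16, 1, 3]

Run the Euclidean algorithm on 674 and 67; the successive quotients are the partial quotients a_0, a_1, ... (each step inverts the fractional part left over by the previous one):
  674 = 10*67 + 4, so a_0 = 10.
  67 = 16*4 + 3, so a_1 = 16.
  4 = 1*3 + 1, so a_2 = 1.
  3 = 3*1 + 0, so a_3 = 3.
The remainder reaches 0 after 4 divisions, so the expansion has 4 partial quotients, read off in order.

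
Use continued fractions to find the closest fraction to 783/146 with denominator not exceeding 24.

59/11

Expand x = 783/146 as a continued fraction with the Euclidean algorithm:
  783 = 5*146 + 53, so a_0 = 5.
  146 = 2*53 + 40, so a_1 = 2.
  53 = 1*40 + 13, so a_2 = 1.
  40 = 3*13 + 1, so a_3 = 3.
  13 = 13*1 + 0, so a_4 = 13.
so x = [5; 2, 1, 3, 13].
Convergents (p_i = a_i*p_{i-1} + p_{i-2}, q_i = a_i*q_{i-1} + q_{i-2} with p_{-2}=0, p_{-1}=1, q_{-2}=1, q_{-1}=0), until the denominator exceeds 24:
  i=0: a_0=5, p_0 = 5*1 + 0 = 5, q_0 = 5*0 + 1 = 1.
  i=1: a_1=2, p_1 = 2*5 + 1 = 11, q_1 = 2*1 + 0 = 2.
  i=2: a_2=1, p_2 = 1*11 + 5 = 16, q_2 = 1*2 + 1 = 3.
  i=3: a_3=3, p_3 = 3*16 + 11 = 59, q_3 = 3*3 + 2 = 11.
  i=4: a_4=13, p_4 = 13*59 + 16 = 783, q_4 = 13*11 + 3 = 146.
q_4 = 146 > 24, so the last convergent with denominator <= 24 is p_3/q_3 = 59/11.
The closest fraction with denominator <= 24 is either p_3/q_3 or the intermediate fraction (k*p_3 + p_2)/(k*q_3 + q_2) with the largest k >= 1 whose denominator stays <= 24; these approach x as k grows, and every other convergent or intermediate fraction in range is farther away.
Largest k: floor((24 - q_2)/q_3) = floor((24 - 3)/11) = 1.
That gives (1*59 + 16)/(1*11 + 3) = 75/14.
Compare the errors: |x - 59/11| = |783*11 - 59*146|/(146*11) = 1/1606, and |x - 75/14| = |783*14 - 75*146|/(146*14) = 12/2044.
Cross-multiplying, 1*2044 = 2044 < 19272 = 12*1606, so 1/1606 is smaller: the convergent 59/11 is closer to x than 75/14.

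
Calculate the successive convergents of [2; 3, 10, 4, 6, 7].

Using the convergent recurrence p_i = a_i*p_{i-1} + p_{i-2}, q_i = a_i*q_{i-1} + q_{i-2} with p_{-2}=0, p_{-1}=1, q_{-2}=1, q_{-1}=0:
  i=0: a_0=2, p_0 = 2*1 + 0 = 2, q_0 = 2*0 + 1 = 1.
  i=1: a_1=3, p_1 = 3*2 + 1 = 7, q_1 = 3*1 + 0 = 3.
  i=2: a_2=10, p_2 = 10*7 + 2 = 72, q_2 = 10*3 + 1 = 31.
  i=3: a_3=4, p_3 = 4*72 + 7 = 295, q_3 = 4*31 + 3 = 127.
  i=4: a_4=6, p_4 = 6*295 + 72 = 1842, q_4 = 6*127 + 31 = 793.
  i=5: a_5=7, p_5 = 7*1842 + 295 = 13189, q_5 = 7*793 + 127 = 5678.

2/1, 7/3, 72/31, 295/127, 1842/793, 13189/5678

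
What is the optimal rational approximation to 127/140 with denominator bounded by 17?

10/11

Expand x = 127/140 as a continued fraction with the Euclidean algorithm:
  127 = 0*140 + 127, so a_0 = 0.
  140 = 1*127 + 13, so a_1 = 1.
  127 = 9*13 + 10, so a_2 = 9.
  13 = 1*10 + 3, so a_3 = 1.
  10 = 3*3 + 1, so a_4 = 3.
  3 = 3*1 + 0, so a_5 = 3.
so x = [0; 1, 9, 1, 3, 3].
Convergents (p_i = a_i*p_{i-1} + p_{i-2}, q_i = a_i*q_{i-1} + q_{i-2} with p_{-2}=0, p_{-1}=1, q_{-2}=1, q_{-1}=0), until the denominator exceeds 17:
  i=0: a_0=0, p_0 = 0*1 + 0 = 0, q_0 = 0*0 + 1 = 1.
  i=1: a_1=1, p_1 = 1*0 + 1 = 1, q_1 = 1*1 + 0 = 1.
  i=2: a_2=9, p_2 = 9*1 + 0 = 9, q_2 = 9*1 + 1 = 10.
  i=3: a_3=1, p_3 = 1*9 + 1 = 10, q_3 = 1*10 + 1 = 11.
  i=4: a_4=3, p_4 = 3*10 + 9 = 39, q_4 = 3*11 + 10 = 43.
q_4 = 43 > 17, so the last convergent with denominator <= 17 is p_3/q_3 = 10/11.
The closest fraction with denominator <= 17 is either p_3/q_3 or the intermediate fraction (k*p_3 + p_2)/(k*q_3 + q_2) with the largest k >= 1 whose denominator stays <= 17; these approach x as k grows, and every other convergent or intermediate fraction in range is farther away.
Largest k: floor((17 - q_2)/q_3) = floor((17 - 10)/11) = 0.
Since k = 0, no intermediate fraction beyond p_3/q_3 has denominator <= 17, so the convergent 10/11 is the closest (its error is |127*11 - 10*140|/(140*11) = 3/1540).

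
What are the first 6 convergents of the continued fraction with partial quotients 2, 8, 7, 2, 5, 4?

Using the convergent recurrence p_i = a_i*p_{i-1} + p_{i-2}, q_i = a_i*q_{i-1} + q_{i-2} with p_{-2}=0, p_{-1}=1, q_{-2}=1, q_{-1}=0:
  i=0: a_0=2, p_0 = 2*1 + 0 = 2, q_0 = 2*0 + 1 = 1.
  i=1: a_1=8, p_1 = 8*2 + 1 = 17, q_1 = 8*1 + 0 = 8.
  i=2: a_2=7, p_2 = 7*17 + 2 = 121, q_2 = 7*8 + 1 = 57.
  i=3: a_3=2, p_3 = 2*121 + 17 = 259, q_3 = 2*57 + 8 = 122.
  i=4: a_4=5, p_4 = 5*259 + 121 = 1416, q_4 = 5*122 + 57 = 667.
  i=5: a_5=4, p_5 = 4*1416 + 259 = 5923, q_5 = 4*667 + 122 = 2790.

2/1, 17/8, 121/57, 259/122, 1416/667, 5923/2790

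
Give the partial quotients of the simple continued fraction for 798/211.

Run the Euclidean algorithm on 798 and 211; the successive quotients are the partial quotients a_0, a_1, ... (each step inverts the fractional part left over by the previous one):
  798 = 3*211 + 165, so a_0 = 3.
  211 = 1*165 + 46, so a_1 = 1.
  165 = 3*46 + 27, so a_2 = 3.
  46 = 1*27 + 19, so a_3 = 1.
  27 = 1*19 + 8, so a_4 = 1.
  19 = 2*8 + 3, so a_5 = 2.
  8 = 2*3 + 2, so a_6 = 2.
  3 = 1*2 + 1, so a_7 = 1.
  2 = 2*1 + 0, so a_8 = 2.
The remainder reaches 0 after 9 divisions, so the expansion has 9 partial quotients, read off in order.

[3; 1, 3, 1, 1, 2, 2, 1, 2]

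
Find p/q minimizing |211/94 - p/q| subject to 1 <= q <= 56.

110/49

Expand x = 211/94 as a continued fraction with the Euclidean algorithm:
  211 = 2*94 + 23, so a_0 = 2.
  94 = 4*23 + 2, so a_1 = 4.
  23 = 11*2 + 1, so a_2 = 11.
  2 = 2*1 + 0, so a_3 = 2.
so x = [2; 4, 11, 2].
Convergents (p_i = a_i*p_{i-1} + p_{i-2}, q_i = a_i*q_{i-1} + q_{i-2} with p_{-2}=0, p_{-1}=1, q_{-2}=1, q_{-1}=0), until the denominator exceeds 56:
  i=0: a_0=2, p_0 = 2*1 + 0 = 2, q_0 = 2*0 + 1 = 1.
  i=1: a_1=4, p_1 = 4*2 + 1 = 9, q_1 = 4*1 + 0 = 4.
  i=2: a_2=11, p_2 = 11*9 + 2 = 101, q_2 = 11*4 + 1 = 45.
  i=3: a_3=2, p_3 = 2*101 + 9 = 211, q_3 = 2*45 + 4 = 94.
q_3 = 94 > 56, so the last convergent with denominator <= 56 is p_2/q_2 = 101/45.
The closest fraction with denominator <= 56 is either p_2/q_2 or the intermediate fraction (k*p_2 + p_1)/(k*q_2 + q_1) with the largest k >= 1 whose denominator stays <= 56; these approach x as k grows, and every other convergent or intermediate fraction in range is farther away.
Largest k: floor((56 - q_1)/q_2) = floor((56 - 4)/45) = 1.
That gives (1*101 + 9)/(1*45 + 4) = 110/49.
Compare the errors: |x - 101/45| = |211*45 - 101*94|/(94*45) = 1/4230, and |x - 110/49| = |211*49 - 110*94|/(94*49) = 1/4606.
Cross-multiplying, 1*4230 = 4230 < 4606 = 1*4606, so 1/4606 is smaller: the intermediate fraction 110/49 is closer to x than 101/45.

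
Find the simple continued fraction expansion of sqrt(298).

[17; (3, 1, 4, 5, 1, 1, 5, 4, 1, 3, 34)]

Write x_i = (sqrt(298) + m_i)/d_i with (m_0, d_0) = (0, 1). a_0 = floor(sqrt(298)) = 17, since 17^2 = 289 <= 298 < 324 = 18^2.
Iterate m_{i+1} = d_i*a_i - m_i, d_{i+1} = (298 - m_{i+1}^2)/d_i, a_{i+1} = floor((a_0 + m_{i+1})/d_{i+1}):
  m_1 = 1*17 - 0 = 17, d_1 = (298 - 17^2)/1 = 9/1 = 9, a_1 = floor((17 + 17)/9) = 3.
  m_2 = 9*3 - 17 = 10, d_2 = (298 - 10^2)/9 = 198/9 = 22, a_2 = floor((17 + 10)/22) = 1.
  m_3 = 22*1 - 10 = 12, d_3 = (298 - 12^2)/22 = 154/22 = 7, a_3 = floor((17 + 12)/7) = 4.
  m_4 = 7*4 - 12 = 16, d_4 = (298 - 16^2)/7 = 42/7 = 6, a_4 = floor((17 + 16)/6) = 5.
  m_5 = 6*5 - 16 = 14, d_5 = (298 - 14^2)/6 = 102/6 = 17, a_5 = floor((17 + 14)/17) = 1.
  m_6 = 17*1 - 14 = 3, d_6 = (298 - 3^2)/17 = 289/17 = 17, a_6 = floor((17 + 3)/17) = 1.
  m_7 = 17*1 - 3 = 14, d_7 = (298 - 14^2)/17 = 102/17 = 6, a_7 = floor((17 + 14)/6) = 5.
  m_8 = 6*5 - 14 = 16, d_8 = (298 - 16^2)/6 = 42/6 = 7, a_8 = floor((17 + 16)/7) = 4.
  m_9 = 7*4 - 16 = 12, d_9 = (298 - 12^2)/7 = 154/7 = 22, a_9 = floor((17 + 12)/22) = 1.
  m_10 = 22*1 - 12 = 10, d_10 = (298 - 10^2)/22 = 198/22 = 9, a_10 = floor((17 + 10)/9) = 3.
  m_11 = 9*3 - 10 = 17, d_11 = (298 - 17^2)/9 = 9/9 = 1, a_11 = floor((17 + 17)/1) = 34.
  m_12 = 1*34 - 17 = 17, d_12 = (298 - 17^2)/1 = 9/1 = 9: (m_12, d_12) = (m_1, d_1) = (17, 9), so from here the quotients repeat a_1, ..., a_11; the period length is 11.
Hence the expansion of sqrt(298) is a_0 = 17 followed by the repeating block 3, 1, 4, 5, 1, 1, 5, 4, 1, 3, 34 (period 11).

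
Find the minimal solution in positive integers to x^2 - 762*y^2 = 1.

First expand sqrt(762) as a continued fraction. With x_i = (sqrt(762) + m_i)/d_i and (m_0, d_0) = (0, 1): a_0 = floor(sqrt(762)) = 27, since 27^2 = 729 <= 762 < 784 = 28^2.
Iterate m_{i+1} = d_i*a_i - m_i, d_{i+1} = (762 - m_{i+1}^2)/d_i, a_{i+1} = floor((a_0 + m_{i+1})/d_{i+1}):
  m_1 = 1*27 - 0 = 27, d_1 = (762 - 27^2)/1 = 33/1 = 33, a_1 = floor((27 + 27)/33) = 1.
  m_2 = 33*1 - 27 = 6, d_2 = (762 - 6^2)/33 = 726/33 = 22, a_2 = floor((27 + 6)/22) = 1.
  m_3 = 22*1 - 6 = 16, d_3 = (762 - 16^2)/22 = 506/22 = 23, a_3 = floor((27 + 16)/23) = 1.
  m_4 = 23*1 - 16 = 7, d_4 = (762 - 7^2)/23 = 713/23 = 31, a_4 = floor((27 + 7)/31) = 1.
  m_5 = 31*1 - 7 = 24, d_5 = (762 - 24^2)/31 = 186/31 = 6, a_5 = floor((27 + 24)/6) = 8.
  m_6 = 6*8 - 24 = 24, d_6 = (762 - 24^2)/6 = 186/6 = 31, a_6 = floor((27 + 24)/31) = 1.
  m_7 = 31*1 - 24 = 7, d_7 = (762 - 7^2)/31 = 713/31 = 23, a_7 = floor((27 + 7)/23) = 1.
  m_8 = 23*1 - 7 = 16, d_8 = (762 - 16^2)/23 = 506/23 = 22, a_8 = floor((27 + 16)/22) = 1.
  m_9 = 22*1 - 16 = 6, d_9 = (762 - 6^2)/22 = 726/22 = 33, a_9 = floor((27 + 6)/33) = 1.
  m_10 = 33*1 - 6 = 27, d_10 = (762 - 27^2)/33 = 33/33 = 1, a_10 = floor((27 + 27)/1) = 54.
  m_11 = 1*54 - 27 = 27, d_11 = (762 - 27^2)/1 = 33/1 = 33: (m_11, d_11) = (m_1, d_1) = (27, 33), so from here the quotients repeat a_1, ..., a_10; the period length is 10.
So sqrt(762) = [27; (1, 1, 1, 1, 8, 1, 1, 1, 1, 54)] with period length k = 10.
k is even, so the fundamental solution of x^2 - 762y^2 = 1 is (p_{k-1}, q_{k-1}) = (p_9, q_9); compute convergents through index 9.
Convergents (p_i = a_i*p_{i-1} + p_{i-2}, q_i = a_i*q_{i-1} + q_{i-2} with p_{-2}=0, p_{-1}=1, q_{-2}=1, q_{-1}=0):
  i=0: a_0=27, p_0 = 27*1 + 0 = 27, q_0 = 27*0 + 1 = 1.
  i=1: a_1=1, p_1 = 1*27 + 1 = 28, q_1 = 1*1 + 0 = 1.
  i=2: a_2=1, p_2 = 1*28 + 27 = 55, q_2 = 1*1 + 1 = 2.
  i=3: a_3=1, p_3 = 1*55 + 28 = 83, q_3 = 1*2 + 1 = 3.
  i=4: a_4=1, p_4 = 1*83 + 55 = 138, q_4 = 1*3 + 2 = 5.
  i=5: a_5=8, p_5 = 8*138 + 83 = 1187, q_5 = 8*5 + 3 = 43.
  i=6: a_6=1, p_6 = 1*1187 + 138 = 1325, q_6 = 1*43 + 5 = 48.
  i=7: a_7=1, p_7 = 1*1325 + 1187 = 2512, q_7 = 1*48 + 43 = 91.
  i=8: a_8=1, p_8 = 1*2512 + 1325 = 3837, q_8 = 1*91 + 48 = 139.
  i=9: a_9=1, p_9 = 1*3837 + 2512 = 6349, q_9 = 1*139 + 91 = 230.
Check: 6349^2 - 762*230^2 = 40309801 - 40309800 = 1, so (x, y) = (6349, 230) solves the equation, and by the theorem it is the least positive solution.

(x, y) = (6349, 230)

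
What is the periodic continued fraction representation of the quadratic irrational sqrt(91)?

[9; (1, 1, 5, 1, 5, 1, 1, 18)]

Write x_i = (sqrt(91) + m_i)/d_i with (m_0, d_0) = (0, 1). a_0 = floor(sqrt(91)) = 9, since 9^2 = 81 <= 91 < 100 = 10^2.
Iterate m_{i+1} = d_i*a_i - m_i, d_{i+1} = (91 - m_{i+1}^2)/d_i, a_{i+1} = floor((a_0 + m_{i+1})/d_{i+1}):
  m_1 = 1*9 - 0 = 9, d_1 = (91 - 9^2)/1 = 10/1 = 10, a_1 = floor((9 + 9)/10) = 1.
  m_2 = 10*1 - 9 = 1, d_2 = (91 - 1^2)/10 = 90/10 = 9, a_2 = floor((9 + 1)/9) = 1.
  m_3 = 9*1 - 1 = 8, d_3 = (91 - 8^2)/9 = 27/9 = 3, a_3 = floor((9 + 8)/3) = 5.
  m_4 = 3*5 - 8 = 7, d_4 = (91 - 7^2)/3 = 42/3 = 14, a_4 = floor((9 + 7)/14) = 1.
  m_5 = 14*1 - 7 = 7, d_5 = (91 - 7^2)/14 = 42/14 = 3, a_5 = floor((9 + 7)/3) = 5.
  m_6 = 3*5 - 7 = 8, d_6 = (91 - 8^2)/3 = 27/3 = 9, a_6 = floor((9 + 8)/9) = 1.
  m_7 = 9*1 - 8 = 1, d_7 = (91 - 1^2)/9 = 90/9 = 10, a_7 = floor((9 + 1)/10) = 1.
  m_8 = 10*1 - 1 = 9, d_8 = (91 - 9^2)/10 = 10/10 = 1, a_8 = floor((9 + 9)/1) = 18.
  m_9 = 1*18 - 9 = 9, d_9 = (91 - 9^2)/1 = 10/1 = 10: (m_9, d_9) = (m_1, d_1) = (9, 10), so from here the quotients repeat a_1, ..., a_8; the period length is 8.
Hence the expansion of sqrt(91) is a_0 = 9 followed by the repeating block 1, 1, 5, 1, 5, 1, 1, 18 (period 8).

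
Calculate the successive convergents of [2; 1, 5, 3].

Using the convergent recurrence p_i = a_i*p_{i-1} + p_{i-2}, q_i = a_i*q_{i-1} + q_{i-2} with p_{-2}=0, p_{-1}=1, q_{-2}=1, q_{-1}=0:
  i=0: a_0=2, p_0 = 2*1 + 0 = 2, q_0 = 2*0 + 1 = 1.
  i=1: a_1=1, p_1 = 1*2 + 1 = 3, q_1 = 1*1 + 0 = 1.
  i=2: a_2=5, p_2 = 5*3 + 2 = 17, q_2 = 5*1 + 1 = 6.
  i=3: a_3=3, p_3 = 3*17 + 3 = 54, q_3 = 3*6 + 1 = 19.

2/1, 3/1, 17/6, 54/19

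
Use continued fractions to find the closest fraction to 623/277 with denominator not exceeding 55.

9/4

Expand x = 623/277 as a continued fraction with the Euclidean algorithm:
  623 = 2*277 + 69, so a_0 = 2.
  277 = 4*69 + 1, so a_1 = 4.
  69 = 69*1 + 0, so a_2 = 69.
so x = [2; 4, 69].
Convergents (p_i = a_i*p_{i-1} + p_{i-2}, q_i = a_i*q_{i-1} + q_{i-2} with p_{-2}=0, p_{-1}=1, q_{-2}=1, q_{-1}=0), until the denominator exceeds 55:
  i=0: a_0=2, p_0 = 2*1 + 0 = 2, q_0 = 2*0 + 1 = 1.
  i=1: a_1=4, p_1 = 4*2 + 1 = 9, q_1 = 4*1 + 0 = 4.
  i=2: a_2=69, p_2 = 69*9 + 2 = 623, q_2 = 69*4 + 1 = 277.
q_2 = 277 > 55, so the last convergent with denominator <= 55 is p_1/q_1 = 9/4.
The closest fraction with denominator <= 55 is either p_1/q_1 or the intermediate fraction (k*p_1 + p_0)/(k*q_1 + q_0) with the largest k >= 1 whose denominator stays <= 55; these approach x as k grows, and every other convergent or intermediate fraction in range is farther away.
Largest k: floor((55 - q_0)/q_1) = floor((55 - 1)/4) = 13.
That gives (13*9 + 2)/(13*4 + 1) = 119/53.
Compare the errors: |x - 9/4| = |623*4 - 9*277|/(277*4) = 1/1108, and |x - 119/53| = |623*53 - 119*277|/(277*53) = 56/14681.
Cross-multiplying, 1*14681 = 14681 < 62048 = 56*1108, so 1/1108 is smaller: the convergent 9/4 is closer to x than 119/53.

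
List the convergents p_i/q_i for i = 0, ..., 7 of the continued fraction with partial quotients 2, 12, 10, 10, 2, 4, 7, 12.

Using the convergent recurrence p_i = a_i*p_{i-1} + p_{i-2}, q_i = a_i*q_{i-1} + q_{i-2} with p_{-2}=0, p_{-1}=1, q_{-2}=1, q_{-1}=0:
  i=0: a_0=2, p_0 = 2*1 + 0 = 2, q_0 = 2*0 + 1 = 1.
  i=1: a_1=12, p_1 = 12*2 + 1 = 25, q_1 = 12*1 + 0 = 12.
  i=2: a_2=10, p_2 = 10*25 + 2 = 252, q_2 = 10*12 + 1 = 121.
  i=3: a_3=10, p_3 = 10*252 + 25 = 2545, q_3 = 10*121 + 12 = 1222.
  i=4: a_4=2, p_4 = 2*2545 + 252 = 5342, q_4 = 2*1222 + 121 = 2565.
  i=5: a_5=4, p_5 = 4*5342 + 2545 = 23913, q_5 = 4*2565 + 1222 = 11482.
  i=6: a_6=7, p_6 = 7*23913 + 5342 = 172733, q_6 = 7*11482 + 2565 = 82939.
  i=7: a_7=12, p_7 = 12*172733 + 23913 = 2096709, q_7 = 12*82939 + 11482 = 1006750.

2/1, 25/12, 252/121, 2545/1222, 5342/2565, 23913/11482, 172733/82939, 2096709/1006750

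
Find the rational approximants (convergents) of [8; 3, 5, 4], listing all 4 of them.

8/1, 25/3, 133/16, 557/67

Using the convergent recurrence p_i = a_i*p_{i-1} + p_{i-2}, q_i = a_i*q_{i-1} + q_{i-2} with p_{-2}=0, p_{-1}=1, q_{-2}=1, q_{-1}=0:
  i=0: a_0=8, p_0 = 8*1 + 0 = 8, q_0 = 8*0 + 1 = 1.
  i=1: a_1=3, p_1 = 3*8 + 1 = 25, q_1 = 3*1 + 0 = 3.
  i=2: a_2=5, p_2 = 5*25 + 8 = 133, q_2 = 5*3 + 1 = 16.
  i=3: a_3=4, p_3 = 4*133 + 25 = 557, q_3 = 4*16 + 3 = 67.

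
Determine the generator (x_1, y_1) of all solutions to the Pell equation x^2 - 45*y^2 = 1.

(x, y) = (161, 24)

First expand sqrt(45) as a continued fraction. With x_i = (sqrt(45) + m_i)/d_i and (m_0, d_0) = (0, 1): a_0 = floor(sqrt(45)) = 6, since 6^2 = 36 <= 45 < 49 = 7^2.
Iterate m_{i+1} = d_i*a_i - m_i, d_{i+1} = (45 - m_{i+1}^2)/d_i, a_{i+1} = floor((a_0 + m_{i+1})/d_{i+1}):
  m_1 = 1*6 - 0 = 6, d_1 = (45 - 6^2)/1 = 9/1 = 9, a_1 = floor((6 + 6)/9) = 1.
  m_2 = 9*1 - 6 = 3, d_2 = (45 - 3^2)/9 = 36/9 = 4, a_2 = floor((6 + 3)/4) = 2.
  m_3 = 4*2 - 3 = 5, d_3 = (45 - 5^2)/4 = 20/4 = 5, a_3 = floor((6 + 5)/5) = 2.
  m_4 = 5*2 - 5 = 5, d_4 = (45 - 5^2)/5 = 20/5 = 4, a_4 = floor((6 + 5)/4) = 2.
  m_5 = 4*2 - 5 = 3, d_5 = (45 - 3^2)/4 = 36/4 = 9, a_5 = floor((6 + 3)/9) = 1.
  m_6 = 9*1 - 3 = 6, d_6 = (45 - 6^2)/9 = 9/9 = 1, a_6 = floor((6 + 6)/1) = 12.
  m_7 = 1*12 - 6 = 6, d_7 = (45 - 6^2)/1 = 9/1 = 9: (m_7, d_7) = (m_1, d_1) = (6, 9), so from here the quotients repeat a_1, ..., a_6; the period length is 6.
So sqrt(45) = [6; (1, 2, 2, 2, 1, 12)] with period length k = 6.
k is even, so the fundamental solution of x^2 - 45y^2 = 1 is (p_{k-1}, q_{k-1}) = (p_5, q_5); compute convergents through index 5.
Convergents (p_i = a_i*p_{i-1} + p_{i-2}, q_i = a_i*q_{i-1} + q_{i-2} with p_{-2}=0, p_{-1}=1, q_{-2}=1, q_{-1}=0):
  i=0: a_0=6, p_0 = 6*1 + 0 = 6, q_0 = 6*0 + 1 = 1.
  i=1: a_1=1, p_1 = 1*6 + 1 = 7, q_1 = 1*1 + 0 = 1.
  i=2: a_2=2, p_2 = 2*7 + 6 = 20, q_2 = 2*1 + 1 = 3.
  i=3: a_3=2, p_3 = 2*20 + 7 = 47, q_3 = 2*3 + 1 = 7.
  i=4: a_4=2, p_4 = 2*47 + 20 = 114, q_4 = 2*7 + 3 = 17.
  i=5: a_5=1, p_5 = 1*114 + 47 = 161, q_5 = 1*17 + 7 = 24.
Check: 161^2 - 45*24^2 = 25921 - 25920 = 1, so (x, y) = (161, 24) solves the equation, and by the theorem it is the least positive solution.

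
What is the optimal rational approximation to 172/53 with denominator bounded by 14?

13/4

Expand x = 172/53 as a continued fraction with the Euclidean algorithm:
  172 = 3*53 + 13, so a_0 = 3.
  53 = 4*13 + 1, so a_1 = 4.
  13 = 13*1 + 0, so a_2 = 13.
so x = [3; 4, 13].
Convergents (p_i = a_i*p_{i-1} + p_{i-2}, q_i = a_i*q_{i-1} + q_{i-2} with p_{-2}=0, p_{-1}=1, q_{-2}=1, q_{-1}=0), until the denominator exceeds 14:
  i=0: a_0=3, p_0 = 3*1 + 0 = 3, q_0 = 3*0 + 1 = 1.
  i=1: a_1=4, p_1 = 4*3 + 1 = 13, q_1 = 4*1 + 0 = 4.
  i=2: a_2=13, p_2 = 13*13 + 3 = 172, q_2 = 13*4 + 1 = 53.
q_2 = 53 > 14, so the last convergent with denominator <= 14 is p_1/q_1 = 13/4.
The closest fraction with denominator <= 14 is either p_1/q_1 or the intermediate fraction (k*p_1 + p_0)/(k*q_1 + q_0) with the largest k >= 1 whose denominator stays <= 14; these approach x as k grows, and every other convergent or intermediate fraction in range is farther away.
Largest k: floor((14 - q_0)/q_1) = floor((14 - 1)/4) = 3.
That gives (3*13 + 3)/(3*4 + 1) = 42/13.
Compare the errors: |x - 13/4| = |172*4 - 13*53|/(53*4) = 1/212, and |x - 42/13| = |172*13 - 42*53|/(53*13) = 10/689.
Cross-multiplying, 1*689 = 689 < 2120 = 10*212, so 1/212 is smaller: the convergent 13/4 is closer to x than 42/13.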